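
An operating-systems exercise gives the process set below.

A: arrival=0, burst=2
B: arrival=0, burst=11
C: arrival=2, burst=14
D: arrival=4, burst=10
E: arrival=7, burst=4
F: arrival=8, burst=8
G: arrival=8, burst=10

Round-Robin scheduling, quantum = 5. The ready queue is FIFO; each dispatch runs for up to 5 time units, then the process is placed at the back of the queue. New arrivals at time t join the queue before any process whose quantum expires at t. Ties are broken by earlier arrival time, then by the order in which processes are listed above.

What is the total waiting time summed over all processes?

192

Gantt: | A 0-2 | B 2-7 | C 7-12 | D 12-17 | E 17-21 | B 21-26 | F 26-31 | G 31-36 | C 36-41 | D 41-46 | B 46-47 | F 47-50 | G 50-55 | C 55-59 |
Completion: A=2  B=47  C=59  D=46  E=21  F=50  G=55
Turnaround (C−A): A=2  B=47  C=57  D=42  E=14  F=42  G=47
Waiting = turnaround − burst: A=0, B=36, C=43, D=32, E=10, F=34, G=37
Total waiting = 0 + 36 + 43 + 32 + 10 + 34 + 37 = 192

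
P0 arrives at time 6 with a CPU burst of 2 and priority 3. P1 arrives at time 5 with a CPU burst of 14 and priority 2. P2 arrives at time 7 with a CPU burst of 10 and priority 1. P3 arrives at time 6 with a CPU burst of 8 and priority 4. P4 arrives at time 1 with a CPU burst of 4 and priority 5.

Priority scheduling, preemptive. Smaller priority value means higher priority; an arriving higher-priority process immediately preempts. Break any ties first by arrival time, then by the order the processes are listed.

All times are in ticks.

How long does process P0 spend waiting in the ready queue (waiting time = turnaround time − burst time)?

Schedule: | idle 0-1 | P4 1-5 | P1 5-7 | P2 7-17 | P1 17-29 | P0 29-31 | P3 31-39 |
Completion: P0=31  P1=29  P2=17  P3=39  P4=5
Turnaround (C−A): P0=25  P1=24  P2=10  P3=33  P4=4
Waiting(P0) = turnaround − burst = 25 − 2 = 23

23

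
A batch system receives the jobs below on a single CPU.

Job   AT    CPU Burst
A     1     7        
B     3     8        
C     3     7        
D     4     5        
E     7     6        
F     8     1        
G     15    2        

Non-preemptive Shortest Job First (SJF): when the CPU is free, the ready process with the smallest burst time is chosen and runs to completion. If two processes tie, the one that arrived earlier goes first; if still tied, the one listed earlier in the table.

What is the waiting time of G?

5

Gantt: | idle 0-1 | A 1-8 | F 8-9 | D 9-14 | E 14-20 | G 20-22 | C 22-29 | B 29-37 |
Completion: A=8  B=37  C=29  D=14  E=20  F=9  G=22
Turnaround (C−A): A=7  B=34  C=26  D=10  E=13  F=1  G=7
Waiting(G) = turnaround − burst = 7 − 2 = 5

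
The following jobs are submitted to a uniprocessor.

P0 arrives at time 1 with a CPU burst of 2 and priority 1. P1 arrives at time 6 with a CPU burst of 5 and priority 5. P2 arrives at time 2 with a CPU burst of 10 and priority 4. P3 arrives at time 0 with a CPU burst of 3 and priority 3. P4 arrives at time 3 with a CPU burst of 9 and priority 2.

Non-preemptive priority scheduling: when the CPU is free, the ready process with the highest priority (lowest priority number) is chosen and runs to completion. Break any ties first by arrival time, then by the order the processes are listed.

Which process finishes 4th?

P2

Gantt: | P3 0-3 | P0 3-5 | P4 5-14 | P2 14-24 | P1 24-29 |
Completion: P0=5  P1=29  P2=24  P3=3  P4=14
Finish order: P3 → P0 → P4 → P2 → P1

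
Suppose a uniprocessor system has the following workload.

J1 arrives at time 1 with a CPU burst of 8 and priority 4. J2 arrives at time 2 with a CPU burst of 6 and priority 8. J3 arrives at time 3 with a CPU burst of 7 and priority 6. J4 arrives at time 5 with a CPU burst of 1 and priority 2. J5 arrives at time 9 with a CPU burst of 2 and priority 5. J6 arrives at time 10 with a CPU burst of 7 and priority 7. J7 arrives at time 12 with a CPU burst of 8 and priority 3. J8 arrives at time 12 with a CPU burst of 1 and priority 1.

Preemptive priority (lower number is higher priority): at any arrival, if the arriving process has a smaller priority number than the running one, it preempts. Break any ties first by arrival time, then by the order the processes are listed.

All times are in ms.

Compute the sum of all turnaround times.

112

Timeline: | idle 0-1 | J1 1-5 | J4 5-6 | J1 6-10 | J5 10-12 | J8 12-13 | J7 13-21 | J3 21-28 | J6 28-35 | J2 35-41 |
Completion: J1=10  J2=41  J3=28  J4=6  J5=12  J6=35  J7=21  J8=13
Turnaround (C−A): J1=9  J2=39  J3=25  J4=1  J5=3  J6=25  J7=9  J8=1
Turnaround = completion − arrival: J1=9, J2=39, J3=25, J4=1, J5=3, J6=25, J7=9, J8=1
Total turnaround = 9 + 39 + 25 + 1 + 3 + 25 + 9 + 1 = 112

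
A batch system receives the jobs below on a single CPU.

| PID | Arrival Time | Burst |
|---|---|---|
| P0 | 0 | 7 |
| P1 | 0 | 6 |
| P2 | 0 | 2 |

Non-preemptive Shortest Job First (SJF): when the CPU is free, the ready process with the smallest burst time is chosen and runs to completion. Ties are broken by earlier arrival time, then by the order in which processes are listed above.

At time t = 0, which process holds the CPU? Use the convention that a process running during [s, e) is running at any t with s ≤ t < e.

P2

Gantt: | P2 0-2 | P1 2-8 | P0 8-15 |
Completion: P0=15  P1=8  P2=2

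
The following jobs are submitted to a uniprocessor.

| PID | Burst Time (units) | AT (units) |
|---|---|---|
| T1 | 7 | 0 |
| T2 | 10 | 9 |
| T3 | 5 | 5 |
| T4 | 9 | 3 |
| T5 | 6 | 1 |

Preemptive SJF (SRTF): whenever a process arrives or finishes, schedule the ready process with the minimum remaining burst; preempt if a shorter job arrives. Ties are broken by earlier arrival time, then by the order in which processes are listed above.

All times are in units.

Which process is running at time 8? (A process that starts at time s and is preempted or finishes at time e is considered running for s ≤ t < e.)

Gantt: | T1 0-7 | T3 7-12 | T5 12-18 | T4 18-27 | T2 27-37 |
Completion: T1=7  T2=37  T3=12  T4=27  T5=18

T3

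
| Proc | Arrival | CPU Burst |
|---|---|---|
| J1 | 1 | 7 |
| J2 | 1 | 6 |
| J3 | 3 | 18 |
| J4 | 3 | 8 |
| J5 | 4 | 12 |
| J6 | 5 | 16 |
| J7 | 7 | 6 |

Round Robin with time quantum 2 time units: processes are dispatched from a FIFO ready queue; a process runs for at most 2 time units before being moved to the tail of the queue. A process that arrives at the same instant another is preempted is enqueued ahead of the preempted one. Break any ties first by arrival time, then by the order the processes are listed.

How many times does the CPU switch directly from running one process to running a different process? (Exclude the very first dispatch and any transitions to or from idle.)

Schedule: | idle 0-1 | J1 1-3 | J2 3-5 | J3 5-7 | J4 7-9 | J1 9-11 | J5 11-13 | J6 13-15 | J2 15-17 | J7 17-19 | J3 19-21 | J4 21-23 | J1 23-25 | J5 25-27 | J6 27-29 | J2 29-31 | J7 31-33 | J3 33-35 | J4 35-37 | J1 37-38 | J5 38-40 | J6 40-42 | J7 42-44 | J3 44-46 | J4 46-48 | J5 48-50 | J6 50-52 | J3 52-54 | J5 54-56 | J6 56-58 | J3 58-60 | J5 60-62 | J6 62-64 | J3 64-66 | J6 66-68 | J3 68-70 | J6 70-72 | J3 72-74 |
Completion: J1=38  J2=31  J3=74  J4=48  J5=62  J6=72  J7=44
Turnaround (C−A): J1=37  J2=30  J3=71  J4=45  J5=58  J6=67  J7=37

36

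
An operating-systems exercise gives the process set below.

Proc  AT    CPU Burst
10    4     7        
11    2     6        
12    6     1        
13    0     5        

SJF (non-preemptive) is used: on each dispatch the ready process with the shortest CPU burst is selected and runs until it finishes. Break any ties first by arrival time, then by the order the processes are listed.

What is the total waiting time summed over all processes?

Schedule: | 13 0-5 | 11 5-11 | 12 11-12 | 10 12-19 |
Completion: 10=19  11=11  12=12  13=5
Turnaround (C−A): 10=15  11=9  12=6  13=5
Waiting = turnaround − burst: 10=8, 11=3, 12=5, 13=0
Total waiting = 8 + 3 + 5 + 0 = 16

16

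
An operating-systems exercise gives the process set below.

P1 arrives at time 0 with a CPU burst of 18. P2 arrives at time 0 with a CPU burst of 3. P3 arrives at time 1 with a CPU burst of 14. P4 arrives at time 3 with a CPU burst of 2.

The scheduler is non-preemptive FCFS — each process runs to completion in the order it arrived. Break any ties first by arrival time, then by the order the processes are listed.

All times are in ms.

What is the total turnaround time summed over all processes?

Gantt: | P1 0-18 | P2 18-21 | P3 21-35 | P4 35-37 |
Completion: P1=18  P2=21  P3=35  P4=37
Turnaround (C−A): P1=18  P2=21  P3=34  P4=34
Turnaround = completion − arrival: P1=18, P2=21, P3=34, P4=34
Total turnaround = 18 + 21 + 34 + 34 = 107

107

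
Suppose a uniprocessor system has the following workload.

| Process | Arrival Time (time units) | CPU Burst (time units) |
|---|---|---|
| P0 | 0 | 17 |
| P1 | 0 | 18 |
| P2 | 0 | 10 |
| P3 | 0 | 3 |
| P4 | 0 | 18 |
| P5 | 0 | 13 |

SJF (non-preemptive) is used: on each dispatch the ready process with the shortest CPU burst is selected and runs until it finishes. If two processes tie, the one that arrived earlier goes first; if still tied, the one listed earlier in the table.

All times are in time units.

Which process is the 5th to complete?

Schedule: | P3 0-3 | P2 3-13 | P5 13-26 | P0 26-43 | P1 43-61 | P4 61-79 |
Completion: P0=43  P1=61  P2=13  P3=3  P4=79  P5=26
Finish order: P3 → P2 → P5 → P0 → P1 → P4

P1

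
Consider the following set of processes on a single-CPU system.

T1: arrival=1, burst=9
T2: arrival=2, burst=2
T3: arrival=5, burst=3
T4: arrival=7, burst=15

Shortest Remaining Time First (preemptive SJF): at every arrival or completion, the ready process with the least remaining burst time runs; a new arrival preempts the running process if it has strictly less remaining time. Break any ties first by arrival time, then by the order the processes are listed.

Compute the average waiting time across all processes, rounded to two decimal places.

Gantt: | idle 0-1 | T1 1-2 | T2 2-4 | T1 4-5 | T3 5-8 | T1 8-15 | T4 15-30 |
Completion: T1=15  T2=4  T3=8  T4=30
Turnaround (C−A): T1=14  T2=2  T3=3  T4=23
Waiting times: T1=5, T2=0, T3=0, T4=8
Average waiting = (5+0+0+8) / 4 = 13/4 = 3.25

3.25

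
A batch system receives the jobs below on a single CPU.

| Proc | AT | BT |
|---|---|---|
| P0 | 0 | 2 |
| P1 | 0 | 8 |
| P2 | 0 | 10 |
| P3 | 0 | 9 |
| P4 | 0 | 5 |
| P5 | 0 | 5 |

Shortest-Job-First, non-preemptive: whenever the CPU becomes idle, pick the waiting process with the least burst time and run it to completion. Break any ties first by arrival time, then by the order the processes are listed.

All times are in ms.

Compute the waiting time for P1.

12

Schedule: | P0 0-2 | P4 2-7 | P5 7-12 | P1 12-20 | P3 20-29 | P2 29-39 |
Completion: P0=2  P1=20  P2=39  P3=29  P4=7  P5=12
Turnaround (C−A): P0=2  P1=20  P2=39  P3=29  P4=7  P5=12
Waiting(P1) = turnaround − burst = 20 − 8 = 12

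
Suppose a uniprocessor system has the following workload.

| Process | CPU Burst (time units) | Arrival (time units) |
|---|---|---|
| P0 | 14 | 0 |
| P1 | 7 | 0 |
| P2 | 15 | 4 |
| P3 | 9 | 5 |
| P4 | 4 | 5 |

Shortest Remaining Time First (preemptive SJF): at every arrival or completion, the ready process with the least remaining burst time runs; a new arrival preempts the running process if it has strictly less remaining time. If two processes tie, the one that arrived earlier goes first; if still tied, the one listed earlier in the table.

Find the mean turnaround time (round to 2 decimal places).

Timeline: | P1 0-7 | P4 7-11 | P3 11-20 | P0 20-34 | P2 34-49 |
Completion: P0=34  P1=7  P2=49  P3=20  P4=11
Turnaround times: P0=34, P1=7, P2=45, P3=15, P4=6
Average turnaround = (34+7+45+15+6) / 5 = 107/5 = 21.40

21.40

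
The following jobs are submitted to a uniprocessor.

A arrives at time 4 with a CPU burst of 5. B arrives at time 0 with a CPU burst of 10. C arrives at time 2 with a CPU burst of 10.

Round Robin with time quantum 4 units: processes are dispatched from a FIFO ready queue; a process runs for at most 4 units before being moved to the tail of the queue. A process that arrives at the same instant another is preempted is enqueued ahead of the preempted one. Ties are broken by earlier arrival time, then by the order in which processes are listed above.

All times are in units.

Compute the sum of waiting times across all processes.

Timeline: | B 0-4 | C 4-8 | A 8-12 | B 12-16 | C 16-20 | A 20-21 | B 21-23 | C 23-25 |
Completion: A=21  B=23  C=25
Waiting = turnaround − burst: A=12, B=13, C=13
Total waiting = 12 + 13 + 13 = 38

38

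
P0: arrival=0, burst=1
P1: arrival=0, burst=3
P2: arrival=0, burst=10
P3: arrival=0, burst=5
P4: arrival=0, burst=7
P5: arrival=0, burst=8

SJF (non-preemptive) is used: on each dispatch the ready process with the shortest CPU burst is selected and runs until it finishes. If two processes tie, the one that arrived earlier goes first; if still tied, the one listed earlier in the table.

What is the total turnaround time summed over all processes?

Schedule: | P0 0-1 | P1 1-4 | P3 4-9 | P4 9-16 | P5 16-24 | P2 24-34 |
Completion: P0=1  P1=4  P2=34  P3=9  P4=16  P5=24
Turnaround = completion − arrival: P0=1, P1=4, P2=34, P3=9, P4=16, P5=24
Total turnaround = 1 + 4 + 34 + 9 + 16 + 24 = 88

88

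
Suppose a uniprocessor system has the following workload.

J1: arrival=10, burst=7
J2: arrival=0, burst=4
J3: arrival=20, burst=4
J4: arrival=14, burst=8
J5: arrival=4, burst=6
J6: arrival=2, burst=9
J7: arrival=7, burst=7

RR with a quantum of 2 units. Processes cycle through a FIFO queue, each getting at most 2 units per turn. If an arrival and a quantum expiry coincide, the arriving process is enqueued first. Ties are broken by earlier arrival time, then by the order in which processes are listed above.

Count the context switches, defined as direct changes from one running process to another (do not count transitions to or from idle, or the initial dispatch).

Gantt: | J2 0-2 | J6 2-4 | J2 4-6 | J5 6-8 | J6 8-10 | J7 10-12 | J5 12-14 | J1 14-16 | J6 16-18 | J7 18-20 | J4 20-22 | J5 22-24 | J1 24-26 | J6 26-28 | J3 28-30 | J7 30-32 | J4 32-34 | J1 34-36 | J6 36-37 | J3 37-39 | J7 39-40 | J4 40-42 | J1 42-43 | J4 43-45 |
Completion: J1=43  J2=6  J3=39  J4=45  J5=24  J6=37  J7=40
Turnaround (C−A): J1=33  J2=6  J3=19  J4=31  J5=20  J6=35  J7=33

23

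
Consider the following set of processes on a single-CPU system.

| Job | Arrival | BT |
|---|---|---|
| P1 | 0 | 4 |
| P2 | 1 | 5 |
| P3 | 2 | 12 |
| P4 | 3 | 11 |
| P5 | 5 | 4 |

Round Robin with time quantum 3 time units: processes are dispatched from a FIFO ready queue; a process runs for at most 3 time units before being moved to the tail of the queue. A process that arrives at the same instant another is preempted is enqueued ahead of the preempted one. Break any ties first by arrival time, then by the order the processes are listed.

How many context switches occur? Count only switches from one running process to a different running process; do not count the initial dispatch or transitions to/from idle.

Timeline: | P1 0-3 | P2 3-6 | P3 6-9 | P4 9-12 | P1 12-13 | P5 13-16 | P2 16-18 | P3 18-21 | P4 21-24 | P5 24-25 | P3 25-28 | P4 28-31 | P3 31-34 | P4 34-36 |
Completion: P1=13  P2=18  P3=34  P4=36  P5=25

13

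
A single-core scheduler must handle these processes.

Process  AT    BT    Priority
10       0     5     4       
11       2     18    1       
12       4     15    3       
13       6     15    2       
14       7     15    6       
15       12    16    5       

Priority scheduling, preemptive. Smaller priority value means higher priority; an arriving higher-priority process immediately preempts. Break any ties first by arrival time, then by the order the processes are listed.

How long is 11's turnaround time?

Gantt: | 10 0-2 | 11 2-20 | 13 20-35 | 12 35-50 | 10 50-53 | 15 53-69 | 14 69-84 |
Completion: 10=53  11=20  12=50  13=35  14=84  15=69
Turnaround(11) = completion − arrival = 20 − 2 = 18

18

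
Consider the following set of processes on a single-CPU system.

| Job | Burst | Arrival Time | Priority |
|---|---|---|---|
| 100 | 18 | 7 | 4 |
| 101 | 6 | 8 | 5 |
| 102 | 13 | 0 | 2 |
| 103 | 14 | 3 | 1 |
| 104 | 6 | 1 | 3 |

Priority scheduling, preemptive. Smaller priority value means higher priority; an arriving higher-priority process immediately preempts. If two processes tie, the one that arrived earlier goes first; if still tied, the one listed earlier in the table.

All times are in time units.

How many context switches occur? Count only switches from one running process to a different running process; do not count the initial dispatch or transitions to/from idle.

Gantt: | 102 0-3 | 103 3-17 | 102 17-27 | 104 27-33 | 100 33-51 | 101 51-57 |
Completion: 100=51  101=57  102=27  103=17  104=33

5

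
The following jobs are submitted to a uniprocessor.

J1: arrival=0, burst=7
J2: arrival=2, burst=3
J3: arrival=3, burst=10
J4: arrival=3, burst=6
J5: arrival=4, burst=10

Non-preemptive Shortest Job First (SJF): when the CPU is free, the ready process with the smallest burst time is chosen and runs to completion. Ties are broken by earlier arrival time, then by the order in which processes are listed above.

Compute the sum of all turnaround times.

83

Timeline: | J1 0-7 | J2 7-10 | J4 10-16 | J3 16-26 | J5 26-36 |
Completion: J1=7  J2=10  J3=26  J4=16  J5=36
Turnaround = completion − arrival: J1=7, J2=8, J3=23, J4=13, J5=32
Total turnaround = 7 + 8 + 23 + 13 + 32 = 83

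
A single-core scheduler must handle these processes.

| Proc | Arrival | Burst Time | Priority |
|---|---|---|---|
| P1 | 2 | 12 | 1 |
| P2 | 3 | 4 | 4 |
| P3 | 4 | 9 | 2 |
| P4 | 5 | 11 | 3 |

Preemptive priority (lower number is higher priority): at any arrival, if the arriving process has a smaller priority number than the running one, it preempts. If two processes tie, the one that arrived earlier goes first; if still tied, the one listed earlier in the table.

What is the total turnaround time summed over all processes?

Schedule: | idle 0-2 | P1 2-14 | P3 14-23 | P4 23-34 | P2 34-38 |
Completion: P1=14  P2=38  P3=23  P4=34
Turnaround (C−A): P1=12  P2=35  P3=19  P4=29
Turnaround = completion − arrival: P1=12, P2=35, P3=19, P4=29
Total turnaround = 12 + 35 + 19 + 29 = 95

95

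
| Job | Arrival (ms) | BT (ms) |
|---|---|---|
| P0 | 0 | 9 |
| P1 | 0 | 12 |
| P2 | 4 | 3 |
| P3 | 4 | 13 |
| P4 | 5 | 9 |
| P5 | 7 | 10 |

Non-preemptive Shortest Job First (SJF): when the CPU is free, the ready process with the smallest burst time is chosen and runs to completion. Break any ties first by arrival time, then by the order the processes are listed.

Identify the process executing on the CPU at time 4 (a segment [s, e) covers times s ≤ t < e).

Timeline: | P0 0-9 | P2 9-12 | P4 12-21 | P5 21-31 | P1 31-43 | P3 43-56 |
Completion: P0=9  P1=43  P2=12  P3=56  P4=21  P5=31

P0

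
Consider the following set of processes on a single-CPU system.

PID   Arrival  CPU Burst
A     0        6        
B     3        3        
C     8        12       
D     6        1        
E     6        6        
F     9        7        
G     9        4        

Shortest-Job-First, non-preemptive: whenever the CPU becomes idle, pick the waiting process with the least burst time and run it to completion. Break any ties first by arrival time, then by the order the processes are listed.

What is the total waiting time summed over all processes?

43

Schedule: | A 0-6 | D 6-7 | B 7-10 | G 10-14 | E 14-20 | F 20-27 | C 27-39 |
Completion: A=6  B=10  C=39  D=7  E=20  F=27  G=14
Turnaround (C−A): A=6  B=7  C=31  D=1  E=14  F=18  G=5
Waiting = turnaround − burst: A=0, B=4, C=19, D=0, E=8, F=11, G=1
Total waiting = 0 + 4 + 19 + 0 + 8 + 11 + 1 = 43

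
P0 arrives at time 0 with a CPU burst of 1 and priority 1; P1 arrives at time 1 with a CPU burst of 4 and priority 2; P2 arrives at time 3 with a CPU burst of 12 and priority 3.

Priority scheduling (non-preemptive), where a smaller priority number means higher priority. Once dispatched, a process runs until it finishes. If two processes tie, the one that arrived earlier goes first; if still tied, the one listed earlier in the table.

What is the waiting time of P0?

0

Timeline: | P0 0-1 | P1 1-5 | P2 5-17 |
Completion: P0=1  P1=5  P2=17
Turnaround (C−A): P0=1  P1=4  P2=14
Waiting(P0) = turnaround − burst = 1 − 1 = 0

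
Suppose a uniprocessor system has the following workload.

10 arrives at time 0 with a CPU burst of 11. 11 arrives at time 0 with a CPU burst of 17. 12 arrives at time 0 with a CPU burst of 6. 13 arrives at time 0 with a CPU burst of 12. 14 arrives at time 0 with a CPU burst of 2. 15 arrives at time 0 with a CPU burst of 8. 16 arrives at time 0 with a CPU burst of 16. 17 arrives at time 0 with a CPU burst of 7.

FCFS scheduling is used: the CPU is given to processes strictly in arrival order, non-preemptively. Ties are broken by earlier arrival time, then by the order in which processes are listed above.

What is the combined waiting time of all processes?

295

Timeline: | 10 0-11 | 11 11-28 | 12 28-34 | 13 34-46 | 14 46-48 | 15 48-56 | 16 56-72 | 17 72-79 |
Completion: 10=11  11=28  12=34  13=46  14=48  15=56  16=72  17=79
Waiting = turnaround − burst: 10=0, 11=11, 12=28, 13=34, 14=46, 15=48, 16=56, 17=72
Total waiting = 0 + 11 + 28 + 34 + 46 + 48 + 56 + 72 = 295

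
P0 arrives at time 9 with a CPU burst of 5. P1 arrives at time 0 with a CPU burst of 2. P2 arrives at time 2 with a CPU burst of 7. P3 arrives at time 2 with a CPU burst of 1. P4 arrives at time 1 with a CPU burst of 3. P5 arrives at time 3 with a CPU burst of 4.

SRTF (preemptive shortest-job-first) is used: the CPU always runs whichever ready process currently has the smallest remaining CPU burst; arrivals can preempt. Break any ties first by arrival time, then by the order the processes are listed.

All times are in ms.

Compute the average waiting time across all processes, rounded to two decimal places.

3.17

Schedule: | P1 0-2 | P3 2-3 | P4 3-6 | P5 6-10 | P0 10-15 | P2 15-22 |
Completion: P0=15  P1=2  P2=22  P3=3  P4=6  P5=10
Turnaround (C−A): P0=6  P1=2  P2=20  P3=1  P4=5  P5=7
Waiting times: P0=1, P1=0, P2=13, P3=0, P4=2, P5=3
Average waiting = (1+0+13+0+2+3) / 6 = 19/6 = 3.17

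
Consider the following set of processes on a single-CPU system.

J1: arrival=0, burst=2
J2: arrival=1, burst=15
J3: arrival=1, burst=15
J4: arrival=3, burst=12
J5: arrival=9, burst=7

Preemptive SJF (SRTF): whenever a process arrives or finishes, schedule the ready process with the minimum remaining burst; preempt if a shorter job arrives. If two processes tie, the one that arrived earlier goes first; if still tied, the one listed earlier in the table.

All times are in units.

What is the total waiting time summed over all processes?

61

Schedule: | J1 0-2 | J2 2-3 | J4 3-15 | J5 15-22 | J2 22-36 | J3 36-51 |
Completion: J1=2  J2=36  J3=51  J4=15  J5=22
Waiting = turnaround − burst: J1=0, J2=20, J3=35, J4=0, J5=6
Total waiting = 0 + 20 + 35 + 0 + 6 = 61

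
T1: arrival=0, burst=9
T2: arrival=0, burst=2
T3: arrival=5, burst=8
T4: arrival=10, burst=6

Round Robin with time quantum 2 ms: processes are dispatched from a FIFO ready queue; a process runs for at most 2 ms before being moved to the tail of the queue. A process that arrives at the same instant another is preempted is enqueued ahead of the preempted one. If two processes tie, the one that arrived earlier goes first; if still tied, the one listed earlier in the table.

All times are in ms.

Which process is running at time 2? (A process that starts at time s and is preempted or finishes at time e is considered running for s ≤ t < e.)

Schedule: | T1 0-2 | T2 2-4 | T1 4-6 | T3 6-8 | T1 8-10 | T3 10-12 | T4 12-14 | T1 14-16 | T3 16-18 | T4 18-20 | T1 20-21 | T3 21-23 | T4 23-25 |
Completion: T1=21  T2=4  T3=23  T4=25

T2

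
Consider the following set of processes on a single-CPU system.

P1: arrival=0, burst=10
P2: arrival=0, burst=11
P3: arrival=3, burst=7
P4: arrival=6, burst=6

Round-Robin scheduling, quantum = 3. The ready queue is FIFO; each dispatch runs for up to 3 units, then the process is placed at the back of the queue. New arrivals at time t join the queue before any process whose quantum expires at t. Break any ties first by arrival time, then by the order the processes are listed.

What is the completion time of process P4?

Timeline: | P1 0-3 | P2 3-6 | P3 6-9 | P1 9-12 | P4 12-15 | P2 15-18 | P3 18-21 | P1 21-24 | P4 24-27 | P2 27-30 | P3 30-31 | P1 31-32 | P2 32-34 |
Completion: P1=32  P2=34  P3=31  P4=27

27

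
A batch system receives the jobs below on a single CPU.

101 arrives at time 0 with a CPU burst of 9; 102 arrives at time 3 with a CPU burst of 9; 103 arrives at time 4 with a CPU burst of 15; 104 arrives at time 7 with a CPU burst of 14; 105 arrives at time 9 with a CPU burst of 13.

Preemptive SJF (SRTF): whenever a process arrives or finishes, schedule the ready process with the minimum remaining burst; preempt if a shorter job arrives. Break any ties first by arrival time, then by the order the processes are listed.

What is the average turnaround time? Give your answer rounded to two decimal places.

Gantt: | 101 0-9 | 102 9-18 | 105 18-31 | 104 31-45 | 103 45-60 |
Completion: 101=9  102=18  103=60  104=45  105=31
Turnaround (C−A): 101=9  102=15  103=56  104=38  105=22
Turnaround times: 101=9, 102=15, 103=56, 104=38, 105=22
Average turnaround = (9+15+56+38+22) / 5 = 140/5 = 28.00

28.00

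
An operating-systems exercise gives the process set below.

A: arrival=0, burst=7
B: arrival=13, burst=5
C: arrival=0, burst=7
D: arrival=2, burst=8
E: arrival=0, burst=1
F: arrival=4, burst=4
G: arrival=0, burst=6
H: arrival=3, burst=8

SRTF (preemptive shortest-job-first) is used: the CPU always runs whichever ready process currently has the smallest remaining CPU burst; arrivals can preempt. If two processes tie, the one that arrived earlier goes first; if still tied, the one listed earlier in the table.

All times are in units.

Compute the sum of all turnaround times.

Schedule: | E 0-1 | G 1-7 | F 7-11 | A 11-18 | B 18-23 | C 23-30 | D 30-38 | H 38-46 |
Completion: A=18  B=23  C=30  D=38  E=1  F=11  G=7  H=46
Turnaround (C−A): A=18  B=10  C=30  D=36  E=1  F=7  G=7  H=43
Turnaround = completion − arrival: A=18, B=10, C=30, D=36, E=1, F=7, G=7, H=43
Total turnaround = 18 + 10 + 30 + 36 + 1 + 7 + 7 + 43 = 152

152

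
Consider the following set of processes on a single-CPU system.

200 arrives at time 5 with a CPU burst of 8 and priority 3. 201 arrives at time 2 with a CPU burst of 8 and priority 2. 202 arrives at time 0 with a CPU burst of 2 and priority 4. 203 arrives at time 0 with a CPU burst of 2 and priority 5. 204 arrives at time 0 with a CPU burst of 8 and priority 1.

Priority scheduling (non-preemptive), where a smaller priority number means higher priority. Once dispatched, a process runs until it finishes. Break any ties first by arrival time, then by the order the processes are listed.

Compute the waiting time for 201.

6

Timeline: | 204 0-8 | 201 8-16 | 200 16-24 | 202 24-26 | 203 26-28 |
Completion: 200=24  201=16  202=26  203=28  204=8
Turnaround (C−A): 200=19  201=14  202=26  203=28  204=8
Waiting(201) = turnaround − burst = 14 − 8 = 6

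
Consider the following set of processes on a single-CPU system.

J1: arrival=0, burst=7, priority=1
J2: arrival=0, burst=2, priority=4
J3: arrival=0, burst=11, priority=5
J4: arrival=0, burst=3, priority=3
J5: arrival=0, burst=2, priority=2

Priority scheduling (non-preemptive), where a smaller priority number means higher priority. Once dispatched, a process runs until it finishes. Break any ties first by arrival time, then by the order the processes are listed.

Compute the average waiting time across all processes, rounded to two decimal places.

8.40

Schedule: | J1 0-7 | J5 7-9 | J4 9-12 | J2 12-14 | J3 14-25 |
Completion: J1=7  J2=14  J3=25  J4=12  J5=9
Turnaround (C−A): J1=7  J2=14  J3=25  J4=12  J5=9
Waiting times: J1=0, J2=12, J3=14, J4=9, J5=7
Average waiting = (0+12+14+9+7) / 5 = 42/5 = 8.40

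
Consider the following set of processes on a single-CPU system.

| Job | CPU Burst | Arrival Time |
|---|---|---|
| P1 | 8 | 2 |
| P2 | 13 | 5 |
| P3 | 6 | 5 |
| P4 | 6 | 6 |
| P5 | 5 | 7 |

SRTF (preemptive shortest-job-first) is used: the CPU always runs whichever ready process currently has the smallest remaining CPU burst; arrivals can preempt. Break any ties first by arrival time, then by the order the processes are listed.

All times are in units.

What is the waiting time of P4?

Gantt: | idle 0-2 | P1 2-10 | P5 10-15 | P3 15-21 | P4 21-27 | P2 27-40 |
Completion: P1=10  P2=40  P3=21  P4=27  P5=15
Turnaround (C−A): P1=8  P2=35  P3=16  P4=21  P5=8
Waiting(P4) = turnaround − burst = 21 − 6 = 15

15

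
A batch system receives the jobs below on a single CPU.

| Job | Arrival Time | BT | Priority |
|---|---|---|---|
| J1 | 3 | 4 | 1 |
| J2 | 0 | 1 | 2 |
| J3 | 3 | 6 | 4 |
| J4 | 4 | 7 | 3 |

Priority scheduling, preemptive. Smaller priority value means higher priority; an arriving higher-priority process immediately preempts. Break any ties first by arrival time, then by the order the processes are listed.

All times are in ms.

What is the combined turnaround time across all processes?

Schedule: | J2 0-1 | idle 1-3 | J1 3-7 | J4 7-14 | J3 14-20 |
Completion: J1=7  J2=1  J3=20  J4=14
Turnaround = completion − arrival: J1=4, J2=1, J3=17, J4=10
Total turnaround = 4 + 1 + 17 + 10 = 32

32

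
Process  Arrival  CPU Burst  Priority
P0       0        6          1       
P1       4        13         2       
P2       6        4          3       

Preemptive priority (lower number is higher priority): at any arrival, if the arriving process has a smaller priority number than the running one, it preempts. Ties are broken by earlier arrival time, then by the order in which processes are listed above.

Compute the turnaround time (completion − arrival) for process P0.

Timeline: | P0 0-6 | P1 6-19 | P2 19-23 |
Completion: P0=6  P1=19  P2=23
Turnaround (C−A): P0=6  P1=15  P2=17
Turnaround(P0) = completion − arrival = 6 − 0 = 6

6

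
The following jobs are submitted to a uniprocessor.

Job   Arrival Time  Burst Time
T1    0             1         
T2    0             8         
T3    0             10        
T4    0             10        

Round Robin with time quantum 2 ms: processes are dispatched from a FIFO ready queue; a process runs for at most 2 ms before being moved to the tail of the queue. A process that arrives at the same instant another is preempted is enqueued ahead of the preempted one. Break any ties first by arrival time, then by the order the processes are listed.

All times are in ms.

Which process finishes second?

T2

Timeline: | T1 0-1 | T2 1-3 | T3 3-5 | T4 5-7 | T2 7-9 | T3 9-11 | T4 11-13 | T2 13-15 | T3 15-17 | T4 17-19 | T2 19-21 | T3 21-23 | T4 23-25 | T3 25-27 | T4 27-29 |
Completion: T1=1  T2=21  T3=27  T4=29
Finish order: T1 → T2 → T3 → T4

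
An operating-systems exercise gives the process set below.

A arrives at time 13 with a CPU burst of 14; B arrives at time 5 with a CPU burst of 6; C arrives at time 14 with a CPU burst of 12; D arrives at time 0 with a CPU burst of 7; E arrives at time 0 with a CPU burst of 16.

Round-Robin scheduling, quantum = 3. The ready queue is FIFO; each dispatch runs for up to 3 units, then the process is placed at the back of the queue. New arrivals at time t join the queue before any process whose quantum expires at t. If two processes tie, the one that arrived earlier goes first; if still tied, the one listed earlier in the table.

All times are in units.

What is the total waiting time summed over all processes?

Schedule: | D 0-3 | E 3-6 | D 6-9 | B 9-12 | E 12-15 | D 15-16 | B 16-19 | A 19-22 | C 22-25 | E 25-28 | A 28-31 | C 31-34 | E 34-37 | A 37-40 | C 40-43 | E 43-46 | A 46-49 | C 49-52 | E 52-53 | A 53-55 |
Completion: A=55  B=19  C=52  D=16  E=53
Turnaround (C−A): A=42  B=14  C=38  D=16  E=53
Waiting = turnaround − burst: A=28, B=8, C=26, D=9, E=37
Total waiting = 28 + 8 + 26 + 9 + 37 = 108

108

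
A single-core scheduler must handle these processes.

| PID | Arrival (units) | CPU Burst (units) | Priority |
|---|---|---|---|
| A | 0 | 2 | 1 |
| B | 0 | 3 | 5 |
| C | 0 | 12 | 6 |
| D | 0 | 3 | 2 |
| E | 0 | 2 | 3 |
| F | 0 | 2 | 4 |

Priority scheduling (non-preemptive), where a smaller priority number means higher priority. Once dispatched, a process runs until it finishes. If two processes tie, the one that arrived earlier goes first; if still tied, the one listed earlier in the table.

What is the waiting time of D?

Schedule: | A 0-2 | D 2-5 | E 5-7 | F 7-9 | B 9-12 | C 12-24 |
Completion: A=2  B=12  C=24  D=5  E=7  F=9
Turnaround (C−A): A=2  B=12  C=24  D=5  E=7  F=9
Waiting(D) = turnaround − burst = 5 − 3 = 2

2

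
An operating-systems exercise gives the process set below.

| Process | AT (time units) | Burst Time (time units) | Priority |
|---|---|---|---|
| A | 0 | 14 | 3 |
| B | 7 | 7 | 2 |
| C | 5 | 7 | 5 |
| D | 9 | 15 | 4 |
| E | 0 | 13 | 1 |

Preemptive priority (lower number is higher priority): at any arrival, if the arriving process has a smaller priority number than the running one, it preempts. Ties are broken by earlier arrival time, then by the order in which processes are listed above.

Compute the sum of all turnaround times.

Timeline: | E 0-13 | B 13-20 | A 20-34 | D 34-49 | C 49-56 |
Completion: A=34  B=20  C=56  D=49  E=13
Turnaround = completion − arrival: A=34, B=13, C=51, D=40, E=13
Total turnaround = 34 + 13 + 51 + 40 + 13 = 151

151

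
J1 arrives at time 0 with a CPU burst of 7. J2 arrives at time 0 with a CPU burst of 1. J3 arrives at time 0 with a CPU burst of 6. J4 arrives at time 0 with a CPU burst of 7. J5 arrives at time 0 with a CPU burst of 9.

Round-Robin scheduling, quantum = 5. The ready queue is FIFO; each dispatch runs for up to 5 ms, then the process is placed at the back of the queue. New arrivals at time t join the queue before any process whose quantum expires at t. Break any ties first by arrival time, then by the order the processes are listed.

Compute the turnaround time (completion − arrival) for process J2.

6

Gantt: | J1 0-5 | J2 5-6 | J3 6-11 | J4 11-16 | J5 16-21 | J1 21-23 | J3 23-24 | J4 24-26 | J5 26-30 |
Completion: J1=23  J2=6  J3=24  J4=26  J5=30
Turnaround (C−A): J1=23  J2=6  J3=24  J4=26  J5=30
Turnaround(J2) = completion − arrival = 6 − 0 = 6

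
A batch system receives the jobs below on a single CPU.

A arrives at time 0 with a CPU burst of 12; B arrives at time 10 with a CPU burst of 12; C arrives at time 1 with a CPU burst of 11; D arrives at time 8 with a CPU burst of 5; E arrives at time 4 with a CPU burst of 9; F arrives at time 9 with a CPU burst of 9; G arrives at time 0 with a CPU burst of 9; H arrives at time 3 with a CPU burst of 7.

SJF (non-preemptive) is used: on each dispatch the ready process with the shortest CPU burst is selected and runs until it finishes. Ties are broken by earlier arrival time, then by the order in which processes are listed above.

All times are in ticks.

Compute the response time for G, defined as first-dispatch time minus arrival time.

Timeline: | G 0-9 | D 9-14 | H 14-21 | E 21-30 | F 30-39 | C 39-50 | A 50-62 | B 62-74 |
Completion: A=62  B=74  C=50  D=14  E=30  F=39  G=9  H=21
Response(G) = first start − arrival = 0 − 0 = 0

0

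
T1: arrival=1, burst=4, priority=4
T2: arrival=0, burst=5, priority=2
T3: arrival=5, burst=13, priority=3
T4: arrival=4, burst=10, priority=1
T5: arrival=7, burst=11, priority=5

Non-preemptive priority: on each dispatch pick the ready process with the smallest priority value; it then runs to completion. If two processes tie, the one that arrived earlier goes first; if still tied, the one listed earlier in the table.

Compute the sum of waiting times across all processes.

63

Gantt: | T2 0-5 | T4 5-15 | T3 15-28 | T1 28-32 | T5 32-43 |
Completion: T1=32  T2=5  T3=28  T4=15  T5=43
Turnaround (C−A): T1=31  T2=5  T3=23  T4=11  T5=36
Waiting = turnaround − burst: T1=27, T2=0, T3=10, T4=1, T5=25
Total waiting = 27 + 0 + 10 + 1 + 25 = 63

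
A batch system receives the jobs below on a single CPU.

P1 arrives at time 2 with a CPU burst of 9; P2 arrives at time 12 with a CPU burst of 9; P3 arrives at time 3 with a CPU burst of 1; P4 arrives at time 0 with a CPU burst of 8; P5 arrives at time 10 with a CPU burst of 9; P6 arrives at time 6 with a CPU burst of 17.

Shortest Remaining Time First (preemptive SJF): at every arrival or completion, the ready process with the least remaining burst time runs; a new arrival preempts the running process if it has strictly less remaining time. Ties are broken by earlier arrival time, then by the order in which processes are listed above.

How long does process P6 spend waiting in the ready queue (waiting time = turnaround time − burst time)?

Timeline: | P4 0-3 | P3 3-4 | P4 4-9 | P1 9-18 | P5 18-27 | P2 27-36 | P6 36-53 |
Completion: P1=18  P2=36  P3=4  P4=9  P5=27  P6=53
Turnaround (C−A): P1=16  P2=24  P3=1  P4=9  P5=17  P6=47
Waiting(P6) = turnaround − burst = 47 − 17 = 30

30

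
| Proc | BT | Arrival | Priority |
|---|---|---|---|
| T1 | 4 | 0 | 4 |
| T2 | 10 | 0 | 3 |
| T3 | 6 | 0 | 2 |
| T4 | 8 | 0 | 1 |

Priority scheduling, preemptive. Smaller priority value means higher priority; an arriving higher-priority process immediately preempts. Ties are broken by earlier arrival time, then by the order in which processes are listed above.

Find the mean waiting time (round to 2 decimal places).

11.50

Gantt: | T4 0-8 | T3 8-14 | T2 14-24 | T1 24-28 |
Completion: T1=28  T2=24  T3=14  T4=8
Turnaround (C−A): T1=28  T2=24  T3=14  T4=8
Waiting times: T1=24, T2=14, T3=8, T4=0
Average waiting = (24+14+8+0) / 4 = 46/4 = 11.50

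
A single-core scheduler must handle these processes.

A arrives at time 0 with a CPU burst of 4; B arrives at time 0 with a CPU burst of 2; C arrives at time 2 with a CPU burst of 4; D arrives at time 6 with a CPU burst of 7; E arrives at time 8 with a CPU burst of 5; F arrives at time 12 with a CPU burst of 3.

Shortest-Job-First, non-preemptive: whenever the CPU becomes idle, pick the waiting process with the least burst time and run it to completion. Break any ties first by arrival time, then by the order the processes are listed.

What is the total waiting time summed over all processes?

Timeline: | B 0-2 | A 2-6 | C 6-10 | E 10-15 | F 15-18 | D 18-25 |
Completion: A=6  B=2  C=10  D=25  E=15  F=18
Waiting = turnaround − burst: A=2, B=0, C=4, D=12, E=2, F=3
Total waiting = 2 + 0 + 4 + 12 + 2 + 3 = 23

23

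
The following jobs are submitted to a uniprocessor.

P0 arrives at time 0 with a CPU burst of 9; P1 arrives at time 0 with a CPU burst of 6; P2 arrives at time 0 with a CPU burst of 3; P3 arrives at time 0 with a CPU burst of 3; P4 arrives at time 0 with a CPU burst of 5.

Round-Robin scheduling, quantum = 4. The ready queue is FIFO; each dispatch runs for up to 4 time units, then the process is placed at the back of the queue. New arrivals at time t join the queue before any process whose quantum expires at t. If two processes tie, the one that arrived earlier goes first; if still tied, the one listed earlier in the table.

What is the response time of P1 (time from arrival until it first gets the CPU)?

4

Timeline: | P0 0-4 | P1 4-8 | P2 8-11 | P3 11-14 | P4 14-18 | P0 18-22 | P1 22-24 | P4 24-25 | P0 25-26 |
Completion: P0=26  P1=24  P2=11  P3=14  P4=25
Response(P1) = first start − arrival = 4 − 0 = 4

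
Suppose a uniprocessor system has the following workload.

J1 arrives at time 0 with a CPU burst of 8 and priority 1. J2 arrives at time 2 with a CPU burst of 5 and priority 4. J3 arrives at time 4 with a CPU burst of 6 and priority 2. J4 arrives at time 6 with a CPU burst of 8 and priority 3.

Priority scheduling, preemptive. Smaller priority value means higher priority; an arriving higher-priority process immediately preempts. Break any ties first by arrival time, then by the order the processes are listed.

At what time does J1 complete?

Schedule: | J1 0-8 | J3 8-14 | J4 14-22 | J2 22-27 |
Completion: J1=8  J2=27  J3=14  J4=22
Turnaround (C−A): J1=8  J2=25  J3=10  J4=16

8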